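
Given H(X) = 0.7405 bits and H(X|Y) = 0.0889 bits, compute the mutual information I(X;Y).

I(X;Y) = H(X) - H(X|Y)
I(X;Y) = 0.7405 - 0.0889 = 0.6516 bits


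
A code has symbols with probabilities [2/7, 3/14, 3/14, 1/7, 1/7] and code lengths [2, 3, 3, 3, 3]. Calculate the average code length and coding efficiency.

Average length L = Σ p_i × l_i = 2.7143 bits
Entropy H = 2.2709 bits
Efficiency η = H/L × 100% = 83.67%


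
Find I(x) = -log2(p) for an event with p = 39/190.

Information content I(x) = -log₂(p(x))
I = -log₂(39/190) = -log₂(0.2053)
I = 2.2845 bits


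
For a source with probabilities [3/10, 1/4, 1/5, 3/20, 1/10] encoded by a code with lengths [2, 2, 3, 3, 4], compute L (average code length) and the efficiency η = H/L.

Average length L = Σ p_i × l_i = 2.5500 bits
Entropy H = 2.2282 bits
Efficiency η = H/L × 100% = 87.38%


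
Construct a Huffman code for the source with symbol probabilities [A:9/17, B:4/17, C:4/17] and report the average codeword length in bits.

Huffman tree construction:
Combine smallest probabilities repeatedly
Resulting codes:
  A: 1 (length 1)
  B: 00 (length 2)
  C: 01 (length 2)
Average length = Σ p(s) × length(s) = 1.4706 bits


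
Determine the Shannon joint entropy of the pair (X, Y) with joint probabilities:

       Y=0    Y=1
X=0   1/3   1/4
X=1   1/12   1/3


H(X,Y) = -Σ p(x,y) log₂ p(x,y)
  p(0,0)=1/3: -0.3333 × log₂(0.3333) = 0.5283
  p(0,1)=1/4: -0.2500 × log₂(0.2500) = 0.5000
  p(1,0)=1/12: -0.0833 × log₂(0.0833) = 0.2987
  p(1,1)=1/3: -0.3333 × log₂(0.3333) = 0.5283
H(X,Y) = 1.8554 bits


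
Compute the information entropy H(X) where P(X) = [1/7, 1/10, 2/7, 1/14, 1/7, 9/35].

H(X) = -Σ p(x) log₂ p(x)
  -1/7 × log₂(1/7) = 0.4011
  -1/10 × log₂(1/10) = 0.3322
  -2/7 × log₂(2/7) = 0.5164
  -1/14 × log₂(1/14) = 0.2720
  -1/7 × log₂(1/7) = 0.4011
  -9/35 × log₂(9/35) = 0.5038
H(X) = 2.4265 bits


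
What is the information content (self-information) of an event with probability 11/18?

Information content I(x) = -log₂(p(x))
I = -log₂(11/18) = -log₂(0.6111)
I = 0.7105 bits


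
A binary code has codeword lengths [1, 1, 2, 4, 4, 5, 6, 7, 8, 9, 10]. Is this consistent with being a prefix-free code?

Kraft inequality: Σ 2^(-l_i) ≤ 1 for prefix-free code
Calculating: 2^(-1) + 2^(-1) + 2^(-2) + 2^(-4) + 2^(-4) + 2^(-5) + 2^(-6) + 2^(-7) + 2^(-8) + 2^(-9) + 2^(-10)
= 0.5 + 0.5 + 0.25 + 0.0625 + 0.0625 + 0.03125 + 0.015625 + 0.0078125 + 0.00390625 + 0.001953125 + 0.0009765625
= 1.4365
Since 1.4365 > 1, prefix-free code does not exist


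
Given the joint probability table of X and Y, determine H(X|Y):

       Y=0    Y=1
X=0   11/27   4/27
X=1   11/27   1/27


H(X|Y) = Σ_y p(y) H(X|Y=y)
  p(Y=0) = 22/27, H(X|Y=0) = 1.0000
  p(Y=1) = 5/27, H(X|Y=1) = 0.7219
H(X|Y) = 0.8148×1.0000 + 0.1852×0.7219 = 0.9485 bits


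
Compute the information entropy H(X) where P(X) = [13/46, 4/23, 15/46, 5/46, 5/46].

H(X) = -Σ p(x) log₂ p(x)
  -13/46 × log₂(13/46) = 0.5152
  -4/23 × log₂(4/23) = 0.4389
  -15/46 × log₂(15/46) = 0.5272
  -5/46 × log₂(5/46) = 0.3480
  -5/46 × log₂(5/46) = 0.3480
H(X) = 2.1773 bits


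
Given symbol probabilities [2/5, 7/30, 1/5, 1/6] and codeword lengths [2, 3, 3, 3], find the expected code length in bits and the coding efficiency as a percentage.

Average length L = Σ p_i × l_i = 2.6000 bits
Entropy H = 1.9139 bits
Efficiency η = H/L × 100% = 73.61%


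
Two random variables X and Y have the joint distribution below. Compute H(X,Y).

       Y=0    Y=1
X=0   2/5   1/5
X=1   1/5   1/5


H(X,Y) = -Σ p(x,y) log₂ p(x,y)
  p(0,0)=2/5: -0.4000 × log₂(0.4000) = 0.5288
  p(0,1)=1/5: -0.2000 × log₂(0.2000) = 0.4644
  p(1,0)=1/5: -0.2000 × log₂(0.2000) = 0.4644
  p(1,1)=1/5: -0.2000 × log₂(0.2000) = 0.4644
H(X,Y) = 1.9219 bits


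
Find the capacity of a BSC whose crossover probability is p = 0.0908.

For BSC with error probability p:
C = 1 - H(p) where H(p) is binary entropy
H(0.0908) = -0.0908 × log₂(0.0908) - 0.9092 × log₂(0.9092)
H(p) = 0.4391
C = 1 - 0.4391 = 0.5609 bits/use


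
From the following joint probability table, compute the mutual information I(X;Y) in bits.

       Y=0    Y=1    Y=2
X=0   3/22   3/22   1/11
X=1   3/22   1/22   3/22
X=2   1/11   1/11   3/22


H(X) = 1.5820, H(Y) = 1.5726, H(X,Y) = 3.1060
I(X;Y) = H(X) + H(Y) - H(X,Y) = 0.0486 bits


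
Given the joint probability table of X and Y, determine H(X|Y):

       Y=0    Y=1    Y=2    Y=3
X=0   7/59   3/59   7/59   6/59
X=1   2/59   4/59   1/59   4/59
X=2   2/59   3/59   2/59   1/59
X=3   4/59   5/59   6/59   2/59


H(X|Y) = Σ_y p(y) H(X|Y=y)
  p(Y=0) = 15/59, H(X|Y=0) = 1.7968
  p(Y=1) = 15/59, H(X|Y=1) = 1.9656
  p(Y=2) = 16/59, H(X|Y=2) = 1.6774
  p(Y=3) = 13/59, H(X|Y=3) = 1.7381
H(X|Y) = 0.2542×1.7968 + 0.2542×1.9656 + 0.2712×1.6774 + 0.2203×1.7381 = 1.7944 bits


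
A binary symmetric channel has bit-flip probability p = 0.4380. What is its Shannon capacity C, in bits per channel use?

For BSC with error probability p:
C = 1 - H(p) where H(p) is binary entropy
H(0.4380) = -0.4380 × log₂(0.4380) - 0.5620 × log₂(0.5620)
H(p) = 0.9889
C = 1 - 0.9889 = 0.0111 bits/use


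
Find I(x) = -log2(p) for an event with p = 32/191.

Information content I(x) = -log₂(p(x))
I = -log₂(32/191) = -log₂(0.1675)
I = 2.5774 bits


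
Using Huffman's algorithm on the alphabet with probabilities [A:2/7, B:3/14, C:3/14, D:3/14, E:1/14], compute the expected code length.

Huffman tree construction:
Combine smallest probabilities repeatedly
Resulting codes:
  A: 10 (length 2)
  B: 111 (length 3)
  C: 00 (length 2)
  D: 01 (length 2)
  E: 110 (length 3)
Average length = Σ p(s) × length(s) = 2.2857 bits


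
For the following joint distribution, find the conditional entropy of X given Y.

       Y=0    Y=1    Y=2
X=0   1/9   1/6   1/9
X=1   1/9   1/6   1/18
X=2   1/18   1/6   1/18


H(X|Y) = Σ_y p(y) H(X|Y=y)
  p(Y=0) = 5/18, H(X|Y=0) = 1.5219
  p(Y=1) = 1/2, H(X|Y=1) = 1.5850
  p(Y=2) = 2/9, H(X|Y=2) = 1.5000
H(X|Y) = 0.2778×1.5219 + 0.5000×1.5850 + 0.2222×1.5000 = 1.5486 bits


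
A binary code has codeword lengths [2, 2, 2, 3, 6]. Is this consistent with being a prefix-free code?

Kraft inequality: Σ 2^(-l_i) ≤ 1 for prefix-free code
Calculating: 2^(-2) + 2^(-2) + 2^(-2) + 2^(-3) + 2^(-6)
= 0.25 + 0.25 + 0.25 + 0.125 + 0.015625
= 0.8906
Since 0.8906 ≤ 1, prefix-free code exists


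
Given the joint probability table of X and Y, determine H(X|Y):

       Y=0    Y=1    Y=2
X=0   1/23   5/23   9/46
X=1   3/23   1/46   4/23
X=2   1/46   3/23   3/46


H(X|Y) = Σ_y p(y) H(X|Y=y)
  p(Y=0) = 9/46, H(X|Y=0) = 1.2244
  p(Y=1) = 17/46, H(X|Y=1) = 1.2210
  p(Y=2) = 10/23, H(X|Y=2) = 1.4577
H(X|Y) = 0.1957×1.2244 + 0.3696×1.2210 + 0.4348×1.4577 = 1.3246 bits


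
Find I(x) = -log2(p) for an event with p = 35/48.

Information content I(x) = -log₂(p(x))
I = -log₂(35/48) = -log₂(0.7292)
I = 0.4557 bits


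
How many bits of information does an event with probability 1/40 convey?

Information content I(x) = -log₂(p(x))
I = -log₂(1/40) = -log₂(0.0250)
I = 5.3219 bits


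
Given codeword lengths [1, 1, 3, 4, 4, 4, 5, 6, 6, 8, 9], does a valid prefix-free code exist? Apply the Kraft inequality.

Kraft inequality: Σ 2^(-l_i) ≤ 1 for prefix-free code
Calculating: 2^(-1) + 2^(-1) + 2^(-3) + 2^(-4) + 2^(-4) + 2^(-4) + 2^(-5) + 2^(-6) + 2^(-6) + 2^(-8) + 2^(-9)
= 0.5 + 0.5 + 0.125 + 0.0625 + 0.0625 + 0.0625 + 0.03125 + 0.015625 + 0.015625 + 0.00390625 + 0.001953125
= 1.3809
Since 1.3809 > 1, prefix-free code does not exist


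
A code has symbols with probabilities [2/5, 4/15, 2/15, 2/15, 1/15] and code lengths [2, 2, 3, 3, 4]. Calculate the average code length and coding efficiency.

Average length L = Σ p_i × l_i = 2.4000 bits
Entropy H = 2.0729 bits
Efficiency η = H/L × 100% = 86.37%


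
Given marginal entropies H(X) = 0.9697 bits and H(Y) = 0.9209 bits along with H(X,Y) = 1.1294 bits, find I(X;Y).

I(X;Y) = H(X) + H(Y) - H(X,Y)
I(X;Y) = 0.9697 + 0.9209 - 1.1294 = 0.7612 bits


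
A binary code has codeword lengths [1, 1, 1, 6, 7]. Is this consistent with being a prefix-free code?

Kraft inequality: Σ 2^(-l_i) ≤ 1 for prefix-free code
Calculating: 2^(-1) + 2^(-1) + 2^(-1) + 2^(-6) + 2^(-7)
= 0.5 + 0.5 + 0.5 + 0.015625 + 0.0078125
= 1.5234
Since 1.5234 > 1, prefix-free code does not exist


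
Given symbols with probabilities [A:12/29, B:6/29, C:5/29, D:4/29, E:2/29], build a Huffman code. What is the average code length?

Huffman tree construction:
Combine smallest probabilities repeatedly
Resulting codes:
  A: 0 (length 1)
  B: 111 (length 3)
  C: 110 (length 3)
  D: 101 (length 3)
  E: 100 (length 3)
Average length = Σ p(s) × length(s) = 2.1724 bits


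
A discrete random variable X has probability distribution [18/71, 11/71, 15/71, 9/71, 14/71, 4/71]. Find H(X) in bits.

H(X) = -Σ p(x) log₂ p(x)
  -18/71 × log₂(18/71) = 0.5019
  -11/71 × log₂(11/71) = 0.4168
  -15/71 × log₂(15/71) = 0.4738
  -9/71 × log₂(9/71) = 0.3777
  -14/71 × log₂(14/71) = 0.4619
  -4/71 × log₂(4/71) = 0.2338
H(X) = 2.4660 bits


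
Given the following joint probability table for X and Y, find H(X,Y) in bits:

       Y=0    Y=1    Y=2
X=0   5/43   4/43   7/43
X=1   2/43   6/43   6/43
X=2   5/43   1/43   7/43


H(X,Y) = -Σ p(x,y) log₂ p(x,y)
  p(0,0)=5/43: -0.1163 × log₂(0.1163) = 0.3610
  p(0,1)=4/43: -0.0930 × log₂(0.0930) = 0.3187
  p(0,2)=7/43: -0.1628 × log₂(0.1628) = 0.4263
  p(1,0)=2/43: -0.0465 × log₂(0.0465) = 0.2059
  p(1,1)=6/43: -0.1395 × log₂(0.1395) = 0.3965
  p(1,2)=6/43: -0.1395 × log₂(0.1395) = 0.3965
  p(2,0)=5/43: -0.1163 × log₂(0.1163) = 0.3610
  p(2,1)=1/43: -0.0233 × log₂(0.0233) = 0.1262
  p(2,2)=7/43: -0.1628 × log₂(0.1628) = 0.4263
H(X,Y) = 3.0183 bits


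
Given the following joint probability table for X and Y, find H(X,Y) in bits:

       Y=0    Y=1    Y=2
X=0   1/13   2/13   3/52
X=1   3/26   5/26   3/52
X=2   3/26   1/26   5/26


H(X,Y) = -Σ p(x,y) log₂ p(x,y)
  p(0,0)=1/13: -0.0769 × log₂(0.0769) = 0.2846
  p(0,1)=2/13: -0.1538 × log₂(0.1538) = 0.4155
  p(0,2)=3/52: -0.0577 × log₂(0.0577) = 0.2374
  p(1,0)=3/26: -0.1154 × log₂(0.1154) = 0.3595
  p(1,1)=5/26: -0.1923 × log₂(0.1923) = 0.4574
  p(1,2)=3/52: -0.0577 × log₂(0.0577) = 0.2374
  p(2,0)=3/26: -0.1154 × log₂(0.1154) = 0.3595
  p(2,1)=1/26: -0.0385 × log₂(0.0385) = 0.1808
  p(2,2)=5/26: -0.1923 × log₂(0.1923) = 0.4574
H(X,Y) = 2.9895 bits


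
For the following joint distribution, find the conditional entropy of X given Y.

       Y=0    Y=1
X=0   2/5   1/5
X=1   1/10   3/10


H(X|Y) = Σ_y p(y) H(X|Y=y)
  p(Y=0) = 1/2, H(X|Y=0) = 0.7219
  p(Y=1) = 1/2, H(X|Y=1) = 0.9710
H(X|Y) = 0.5000×0.7219 + 0.5000×0.9710 = 0.8464 bits


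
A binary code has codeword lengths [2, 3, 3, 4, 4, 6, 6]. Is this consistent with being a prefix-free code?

Kraft inequality: Σ 2^(-l_i) ≤ 1 for prefix-free code
Calculating: 2^(-2) + 2^(-3) + 2^(-3) + 2^(-4) + 2^(-4) + 2^(-6) + 2^(-6)
= 0.25 + 0.125 + 0.125 + 0.0625 + 0.0625 + 0.015625 + 0.015625
= 0.6562
Since 0.6562 ≤ 1, prefix-free code exists


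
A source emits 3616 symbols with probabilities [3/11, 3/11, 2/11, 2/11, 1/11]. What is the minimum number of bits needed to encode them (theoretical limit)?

Entropy H = 2.2313 bits/symbol
Minimum bits = H × n = 2.2313 × 3616
= 8068.27 bits


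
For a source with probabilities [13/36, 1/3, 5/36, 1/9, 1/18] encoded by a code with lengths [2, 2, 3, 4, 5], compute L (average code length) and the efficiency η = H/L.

Average length L = Σ p_i × l_i = 2.5278 bits
Entropy H = 2.0384 bits
Efficiency η = H/L × 100% = 80.64%


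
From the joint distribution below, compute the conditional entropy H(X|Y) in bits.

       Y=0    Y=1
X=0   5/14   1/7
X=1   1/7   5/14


H(X|Y) = Σ_y p(y) H(X|Y=y)
  p(Y=0) = 1/2, H(X|Y=0) = 0.8631
  p(Y=1) = 1/2, H(X|Y=1) = 0.8631
H(X|Y) = 0.5000×0.8631 + 0.5000×0.8631 = 0.8631 bits


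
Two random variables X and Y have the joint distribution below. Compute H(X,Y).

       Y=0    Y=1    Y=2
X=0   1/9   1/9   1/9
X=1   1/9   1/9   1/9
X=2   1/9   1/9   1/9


H(X,Y) = -Σ p(x,y) log₂ p(x,y)
  p(0,0)=1/9: -0.1111 × log₂(0.1111) = 0.3522
  p(0,1)=1/9: -0.1111 × log₂(0.1111) = 0.3522
  p(0,2)=1/9: -0.1111 × log₂(0.1111) = 0.3522
  p(1,0)=1/9: -0.1111 × log₂(0.1111) = 0.3522
  p(1,1)=1/9: -0.1111 × log₂(0.1111) = 0.3522
  p(1,2)=1/9: -0.1111 × log₂(0.1111) = 0.3522
  p(2,0)=1/9: -0.1111 × log₂(0.1111) = 0.3522
  p(2,1)=1/9: -0.1111 × log₂(0.1111) = 0.3522
  p(2,2)=1/9: -0.1111 × log₂(0.1111) = 0.3522
H(X,Y) = 3.1699 bits


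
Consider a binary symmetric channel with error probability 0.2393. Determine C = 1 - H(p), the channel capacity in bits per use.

For BSC with error probability p:
C = 1 - H(p) where H(p) is binary entropy
H(0.2393) = -0.2393 × log₂(0.2393) - 0.7607 × log₂(0.7607)
H(p) = 0.7939
C = 1 - 0.7939 = 0.2061 bits/use


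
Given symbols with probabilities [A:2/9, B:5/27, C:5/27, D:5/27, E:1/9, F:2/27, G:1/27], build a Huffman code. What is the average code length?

Huffman tree construction:
Combine smallest probabilities repeatedly
Resulting codes:
  A: 01 (length 2)
  B: 110 (length 3)
  C: 111 (length 3)
  D: 00 (length 2)
  E: 100 (length 3)
  F: 1011 (length 4)
  G: 1010 (length 4)
Average length = Σ p(s) × length(s) = 2.7037 bits


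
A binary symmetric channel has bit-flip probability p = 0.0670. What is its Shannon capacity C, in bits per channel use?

For BSC with error probability p:
C = 1 - H(p) where H(p) is binary entropy
H(0.0670) = -0.0670 × log₂(0.0670) - 0.9330 × log₂(0.9330)
H(p) = 0.3546
C = 1 - 0.3546 = 0.6454 bits/use


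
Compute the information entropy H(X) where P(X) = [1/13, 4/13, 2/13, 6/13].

H(X) = -Σ p(x) log₂ p(x)
  -1/13 × log₂(1/13) = 0.2846
  -4/13 × log₂(4/13) = 0.5232
  -2/13 × log₂(2/13) = 0.4155
  -6/13 × log₂(6/13) = 0.5148
H(X) = 1.7381 bits


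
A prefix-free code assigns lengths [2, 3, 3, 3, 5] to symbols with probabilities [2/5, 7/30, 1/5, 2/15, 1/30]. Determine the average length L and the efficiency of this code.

Average length L = Σ p_i × l_i = 2.6667 bits
Entropy H = 2.0342 bits
Efficiency η = H/L × 100% = 76.28%


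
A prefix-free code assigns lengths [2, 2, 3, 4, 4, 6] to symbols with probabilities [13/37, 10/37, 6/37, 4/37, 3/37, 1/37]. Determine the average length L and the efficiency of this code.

Average length L = Σ p_i × l_i = 2.6486 bits
Entropy H = 2.2476 bits
Efficiency η = H/L × 100% = 84.86%


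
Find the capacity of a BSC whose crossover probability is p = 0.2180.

For BSC with error probability p:
C = 1 - H(p) where H(p) is binary entropy
H(0.2180) = -0.2180 × log₂(0.2180) - 0.7820 × log₂(0.7820)
H(p) = 0.7565
C = 1 - 0.7565 = 0.2435 bits/use


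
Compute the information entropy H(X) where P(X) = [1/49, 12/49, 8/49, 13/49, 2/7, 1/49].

H(X) = -Σ p(x) log₂ p(x)
  -1/49 × log₂(1/49) = 0.1146
  -12/49 × log₂(12/49) = 0.4971
  -8/49 × log₂(8/49) = 0.4269
  -13/49 × log₂(13/49) = 0.5079
  -2/7 × log₂(2/7) = 0.5164
  -1/49 × log₂(1/49) = 0.1146
H(X) = 2.1774 bits


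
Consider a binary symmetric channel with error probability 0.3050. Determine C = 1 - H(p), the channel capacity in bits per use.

For BSC with error probability p:
C = 1 - H(p) where H(p) is binary entropy
H(0.3050) = -0.3050 × log₂(0.3050) - 0.6950 × log₂(0.6950)
H(p) = 0.8873
C = 1 - 0.8873 = 0.1127 bits/use


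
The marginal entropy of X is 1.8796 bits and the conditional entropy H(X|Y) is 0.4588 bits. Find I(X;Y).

I(X;Y) = H(X) - H(X|Y)
I(X;Y) = 1.8796 - 0.4588 = 1.4208 bits


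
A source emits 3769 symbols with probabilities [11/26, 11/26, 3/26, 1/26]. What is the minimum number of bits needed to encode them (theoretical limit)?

Entropy H = 1.5903 bits/symbol
Minimum bits = H × n = 1.5903 × 3769
= 5994.02 bits


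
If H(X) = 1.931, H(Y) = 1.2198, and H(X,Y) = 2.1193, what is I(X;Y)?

I(X;Y) = H(X) + H(Y) - H(X,Y)
I(X;Y) = 1.931 + 1.2198 - 2.1193 = 1.0315 bits


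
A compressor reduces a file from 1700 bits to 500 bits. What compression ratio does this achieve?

Compression ratio = Original / Compressed
= 1700 / 500 = 3.40:1


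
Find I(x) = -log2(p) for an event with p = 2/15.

Information content I(x) = -log₂(p(x))
I = -log₂(2/15) = -log₂(0.1333)
I = 2.9069 bits


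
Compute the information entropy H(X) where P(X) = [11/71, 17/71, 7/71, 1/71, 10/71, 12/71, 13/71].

H(X) = -Σ p(x) log₂ p(x)
  -11/71 × log₂(11/71) = 0.4168
  -17/71 × log₂(17/71) = 0.4938
  -7/71 × log₂(7/71) = 0.3295
  -1/71 × log₂(1/71) = 0.0866
  -10/71 × log₂(10/71) = 0.3983
  -12/71 × log₂(12/71) = 0.4335
  -13/71 × log₂(13/71) = 0.4485
H(X) = 2.6070 bits


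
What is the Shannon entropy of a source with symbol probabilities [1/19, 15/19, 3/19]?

H(X) = -Σ p(x) log₂ p(x)
  -1/19 × log₂(1/19) = 0.2236
  -15/19 × log₂(15/19) = 0.2692
  -3/19 × log₂(3/19) = 0.4205
H(X) = 0.9133 bits


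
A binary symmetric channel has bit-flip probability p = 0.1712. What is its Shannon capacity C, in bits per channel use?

For BSC with error probability p:
C = 1 - H(p) where H(p) is binary entropy
H(0.1712) = -0.1712 × log₂(0.1712) - 0.8288 × log₂(0.8288)
H(p) = 0.6604
C = 1 - 0.6604 = 0.3396 bits/use


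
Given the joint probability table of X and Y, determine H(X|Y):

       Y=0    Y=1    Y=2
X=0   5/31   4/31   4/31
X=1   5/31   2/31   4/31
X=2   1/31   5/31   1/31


H(X|Y) = Σ_y p(y) H(X|Y=y)
  p(Y=0) = 11/31, H(X|Y=0) = 1.3486
  p(Y=1) = 11/31, H(X|Y=1) = 1.4949
  p(Y=2) = 9/31, H(X|Y=2) = 1.3921
H(X|Y) = 0.3548×1.3486 + 0.3548×1.4949 + 0.2903×1.3921 = 1.4132 bits


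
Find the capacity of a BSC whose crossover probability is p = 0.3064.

For BSC with error probability p:
C = 1 - H(p) where H(p) is binary entropy
H(0.3064) = -0.3064 × log₂(0.3064) - 0.6936 × log₂(0.6936)
H(p) = 0.8890
C = 1 - 0.8890 = 0.1110 bits/use


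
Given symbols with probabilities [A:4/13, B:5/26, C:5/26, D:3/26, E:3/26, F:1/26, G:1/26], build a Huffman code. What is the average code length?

Huffman tree construction:
Combine smallest probabilities repeatedly
Resulting codes:
  A: 10 (length 2)
  B: 111 (length 3)
  C: 00 (length 2)
  D: 011 (length 3)
  E: 110 (length 3)
  F: 0100 (length 4)
  G: 0101 (length 4)
Average length = Σ p(s) × length(s) = 2.5769 bits


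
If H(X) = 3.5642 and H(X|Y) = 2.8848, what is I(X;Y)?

I(X;Y) = H(X) - H(X|Y)
I(X;Y) = 3.5642 - 2.8848 = 0.6794 bits


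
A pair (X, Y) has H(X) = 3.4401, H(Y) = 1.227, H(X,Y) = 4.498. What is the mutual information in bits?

I(X;Y) = H(X) + H(Y) - H(X,Y)
I(X;Y) = 3.4401 + 1.227 - 4.498 = 0.1691 bits


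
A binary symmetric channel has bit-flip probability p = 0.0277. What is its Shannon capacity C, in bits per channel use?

For BSC with error probability p:
C = 1 - H(p) where H(p) is binary entropy
H(0.0277) = -0.0277 × log₂(0.0277) - 0.9723 × log₂(0.9723)
H(p) = 0.1827
C = 1 - 0.1827 = 0.8173 bits/use


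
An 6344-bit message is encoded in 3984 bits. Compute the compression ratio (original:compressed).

Compression ratio = Original / Compressed
= 6344 / 3984 = 1.59:1


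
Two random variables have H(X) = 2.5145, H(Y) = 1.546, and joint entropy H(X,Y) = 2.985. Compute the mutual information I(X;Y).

I(X;Y) = H(X) + H(Y) - H(X,Y)
I(X;Y) = 2.5145 + 1.546 - 2.985 = 1.0755 bits


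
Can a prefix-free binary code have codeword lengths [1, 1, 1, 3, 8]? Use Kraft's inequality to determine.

Kraft inequality: Σ 2^(-l_i) ≤ 1 for prefix-free code
Calculating: 2^(-1) + 2^(-1) + 2^(-1) + 2^(-3) + 2^(-8)
= 0.5 + 0.5 + 0.5 + 0.125 + 0.00390625
= 1.6289
Since 1.6289 > 1, prefix-free code does not exist


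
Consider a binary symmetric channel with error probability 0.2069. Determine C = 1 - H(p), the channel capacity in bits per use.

For BSC with error probability p:
C = 1 - H(p) where H(p) is binary entropy
H(0.2069) = -0.2069 × log₂(0.2069) - 0.7931 × log₂(0.7931)
H(p) = 0.7355
C = 1 - 0.7355 = 0.2645 bits/use


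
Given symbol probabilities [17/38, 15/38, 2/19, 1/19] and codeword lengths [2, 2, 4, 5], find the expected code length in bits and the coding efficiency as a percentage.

Average length L = Σ p_i × l_i = 2.3684 bits
Entropy H = 1.6140 bits
Efficiency η = H/L × 100% = 68.15%


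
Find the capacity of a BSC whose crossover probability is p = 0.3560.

For BSC with error probability p:
C = 1 - H(p) where H(p) is binary entropy
H(0.3560) = -0.3560 × log₂(0.3560) - 0.6440 × log₂(0.6440)
H(p) = 0.9393
C = 1 - 0.9393 = 0.0607 bits/use


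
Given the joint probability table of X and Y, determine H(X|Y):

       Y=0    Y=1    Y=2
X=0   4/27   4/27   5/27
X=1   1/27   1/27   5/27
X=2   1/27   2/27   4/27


H(X|Y) = Σ_y p(y) H(X|Y=y)
  p(Y=0) = 2/9, H(X|Y=0) = 1.2516
  p(Y=1) = 7/27, H(X|Y=1) = 1.3788
  p(Y=2) = 14/27, H(X|Y=2) = 1.5774
H(X|Y) = 0.2222×1.2516 + 0.2593×1.3788 + 0.5185×1.5774 = 1.4535 bits


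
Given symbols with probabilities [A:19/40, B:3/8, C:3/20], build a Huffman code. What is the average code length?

Huffman tree construction:
Combine smallest probabilities repeatedly
Resulting codes:
  A: 0 (length 1)
  B: 11 (length 2)
  C: 10 (length 2)
Average length = Σ p(s) × length(s) = 1.5250 bits


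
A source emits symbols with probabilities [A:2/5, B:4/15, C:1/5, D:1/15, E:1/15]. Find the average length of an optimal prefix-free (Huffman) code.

Huffman tree construction:
Combine smallest probabilities repeatedly
Resulting codes:
  A: 0 (length 1)
  B: 10 (length 2)
  C: 111 (length 3)
  D: 1100 (length 4)
  E: 1101 (length 4)
Average length = Σ p(s) × length(s) = 2.0667 bits


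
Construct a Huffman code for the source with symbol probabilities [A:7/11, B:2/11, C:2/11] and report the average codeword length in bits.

Huffman tree construction:
Combine smallest probabilities repeatedly
Resulting codes:
  A: 1 (length 1)
  B: 00 (length 2)
  C: 01 (length 2)
Average length = Σ p(s) × length(s) = 1.3636 bits


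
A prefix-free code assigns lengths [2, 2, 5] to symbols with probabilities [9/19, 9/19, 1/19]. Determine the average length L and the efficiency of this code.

Average length L = Σ p_i × l_i = 2.1579 bits
Entropy H = 1.2448 bits
Efficiency η = H/L × 100% = 57.69%


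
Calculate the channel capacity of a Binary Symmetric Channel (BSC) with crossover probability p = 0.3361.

For BSC with error probability p:
C = 1 - H(p) where H(p) is binary entropy
H(0.3361) = -0.3361 × log₂(0.3361) - 0.6639 × log₂(0.6639)
H(p) = 0.9210
C = 1 - 0.9210 = 0.0790 bits/use


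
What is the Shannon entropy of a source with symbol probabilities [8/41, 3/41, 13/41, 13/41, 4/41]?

H(X) = -Σ p(x) log₂ p(x)
  -8/41 × log₂(8/41) = 0.4600
  -3/41 × log₂(3/41) = 0.2760
  -13/41 × log₂(13/41) = 0.5254
  -13/41 × log₂(13/41) = 0.5254
  -4/41 × log₂(4/41) = 0.3276
H(X) = 2.1145 bits


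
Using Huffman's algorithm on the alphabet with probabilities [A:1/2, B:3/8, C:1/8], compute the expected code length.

Huffman tree construction:
Combine smallest probabilities repeatedly
Resulting codes:
  A: 0 (length 1)
  B: 11 (length 2)
  C: 10 (length 2)
Average length = Σ p(s) × length(s) = 1.5000 bits


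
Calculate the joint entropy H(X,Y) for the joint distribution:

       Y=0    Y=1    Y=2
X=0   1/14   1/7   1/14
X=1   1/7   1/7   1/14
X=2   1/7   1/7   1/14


H(X,Y) = -Σ p(x,y) log₂ p(x,y)
  p(0,0)=1/14: -0.0714 × log₂(0.0714) = 0.2720
  p(0,1)=1/7: -0.1429 × log₂(0.1429) = 0.4011
  p(0,2)=1/14: -0.0714 × log₂(0.0714) = 0.2720
  p(1,0)=1/7: -0.1429 × log₂(0.1429) = 0.4011
  p(1,1)=1/7: -0.1429 × log₂(0.1429) = 0.4011
  p(1,2)=1/14: -0.0714 × log₂(0.0714) = 0.2720
  p(2,0)=1/7: -0.1429 × log₂(0.1429) = 0.4011
  p(2,1)=1/7: -0.1429 × log₂(0.1429) = 0.4011
  p(2,2)=1/14: -0.0714 × log₂(0.0714) = 0.2720
H(X,Y) = 3.0931 bits


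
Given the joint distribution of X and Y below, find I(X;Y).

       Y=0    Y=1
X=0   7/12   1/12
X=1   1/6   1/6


H(X) = 0.9183, H(Y) = 0.8113, H(X,Y) = 1.6140
I(X;Y) = H(X) + H(Y) - H(X,Y) = 0.1156 bits


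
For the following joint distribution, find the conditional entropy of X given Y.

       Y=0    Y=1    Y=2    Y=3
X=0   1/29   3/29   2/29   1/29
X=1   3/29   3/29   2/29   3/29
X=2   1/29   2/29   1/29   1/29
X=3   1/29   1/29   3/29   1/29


H(X|Y) = Σ_y p(y) H(X|Y=y)
  p(Y=0) = 6/29, H(X|Y=0) = 1.7925
  p(Y=1) = 9/29, H(X|Y=1) = 1.8911
  p(Y=2) = 8/29, H(X|Y=2) = 1.9056
  p(Y=3) = 6/29, H(X|Y=3) = 1.7925
H(X|Y) = 0.2069×1.7925 + 0.3103×1.8911 + 0.2759×1.9056 + 0.2069×1.7925 = 1.8543 bits


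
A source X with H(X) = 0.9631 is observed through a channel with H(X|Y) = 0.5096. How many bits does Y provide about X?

I(X;Y) = H(X) - H(X|Y)
I(X;Y) = 0.9631 - 0.5096 = 0.4535 bits


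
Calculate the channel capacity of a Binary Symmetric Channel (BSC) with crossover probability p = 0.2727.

For BSC with error probability p:
C = 1 - H(p) where H(p) is binary entropy
H(0.2727) = -0.2727 × log₂(0.2727) - 0.7273 × log₂(0.7273)
H(p) = 0.8453
C = 1 - 0.8453 = 0.1547 bits/use


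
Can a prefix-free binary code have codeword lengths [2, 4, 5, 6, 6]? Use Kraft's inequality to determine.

Kraft inequality: Σ 2^(-l_i) ≤ 1 for prefix-free code
Calculating: 2^(-2) + 2^(-4) + 2^(-5) + 2^(-6) + 2^(-6)
= 0.25 + 0.0625 + 0.03125 + 0.015625 + 0.015625
= 0.3750
Since 0.3750 ≤ 1, prefix-free code exists


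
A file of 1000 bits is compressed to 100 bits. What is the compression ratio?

Compression ratio = Original / Compressed
= 1000 / 100 = 10.00:1


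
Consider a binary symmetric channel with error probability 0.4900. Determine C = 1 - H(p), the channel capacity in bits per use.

For BSC with error probability p:
C = 1 - H(p) where H(p) is binary entropy
H(0.4900) = -0.4900 × log₂(0.4900) - 0.5100 × log₂(0.5100)
H(p) = 0.9997
C = 1 - 0.9997 = 0.0003 bits/use


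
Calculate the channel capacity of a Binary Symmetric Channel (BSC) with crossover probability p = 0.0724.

For BSC with error probability p:
C = 1 - H(p) where H(p) is binary entropy
H(0.0724) = -0.0724 × log₂(0.0724) - 0.9276 × log₂(0.9276)
H(p) = 0.3748
C = 1 - 0.3748 = 0.6252 bits/use


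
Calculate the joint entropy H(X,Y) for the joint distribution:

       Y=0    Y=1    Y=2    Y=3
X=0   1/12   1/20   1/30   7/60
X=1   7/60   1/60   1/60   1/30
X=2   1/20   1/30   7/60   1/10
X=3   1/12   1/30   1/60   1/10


H(X,Y) = -Σ p(x,y) log₂ p(x,y)
  p(0,0)=1/12: -0.0833 × log₂(0.0833) = 0.2987
  p(0,1)=1/20: -0.0500 × log₂(0.0500) = 0.2161
  p(0,2)=1/30: -0.0333 × log₂(0.0333) = 0.1636
  p(0,3)=7/60: -0.1167 × log₂(0.1167) = 0.3616
  p(1,0)=7/60: -0.1167 × log₂(0.1167) = 0.3616
  p(1,1)=1/60: -0.0167 × log₂(0.0167) = 0.0984
  p(1,2)=1/60: -0.0167 × log₂(0.0167) = 0.0984
  p(1,3)=1/30: -0.0333 × log₂(0.0333) = 0.1636
  p(2,0)=1/20: -0.0500 × log₂(0.0500) = 0.2161
  p(2,1)=1/30: -0.0333 × log₂(0.0333) = 0.1636
  p(2,2)=7/60: -0.1167 × log₂(0.1167) = 0.3616
  p(2,3)=1/10: -0.1000 × log₂(0.1000) = 0.3322
  p(3,0)=1/12: -0.0833 × log₂(0.0833) = 0.2987
  p(3,1)=1/30: -0.0333 × log₂(0.0333) = 0.1636
  p(3,2)=1/60: -0.0167 × log₂(0.0167) = 0.0984
  p(3,3)=1/10: -0.1000 × log₂(0.1000) = 0.3322
H(X,Y) = 3.7285 bits


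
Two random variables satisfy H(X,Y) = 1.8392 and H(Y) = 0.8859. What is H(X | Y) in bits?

Chain rule: H(X,Y) = H(X|Y) + H(Y)
H(X|Y) = H(X,Y) - H(Y) = 1.8392 - 0.8859 = 0.9533 bits


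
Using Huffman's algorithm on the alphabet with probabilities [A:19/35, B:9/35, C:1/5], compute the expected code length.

Huffman tree construction:
Combine smallest probabilities repeatedly
Resulting codes:
  A: 1 (length 1)
  B: 01 (length 2)
  C: 00 (length 2)
Average length = Σ p(s) × length(s) = 1.4571 bits


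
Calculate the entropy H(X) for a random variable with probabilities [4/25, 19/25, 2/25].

H(X) = -Σ p(x) log₂ p(x)
  -4/25 × log₂(4/25) = 0.4230
  -19/25 × log₂(19/25) = 0.3009
  -2/25 × log₂(2/25) = 0.2915
H(X) = 1.0154 bits


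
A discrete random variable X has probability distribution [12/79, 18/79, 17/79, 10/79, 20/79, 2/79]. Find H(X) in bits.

H(X) = -Σ p(x) log₂ p(x)
  -12/79 × log₂(12/79) = 0.4130
  -18/79 × log₂(18/79) = 0.4862
  -17/79 × log₂(17/79) = 0.4769
  -10/79 × log₂(10/79) = 0.3774
  -20/79 × log₂(20/79) = 0.5017
  -2/79 × log₂(2/79) = 0.1343
H(X) = 2.3896 bits


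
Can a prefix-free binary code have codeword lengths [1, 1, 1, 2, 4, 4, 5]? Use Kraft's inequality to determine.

Kraft inequality: Σ 2^(-l_i) ≤ 1 for prefix-free code
Calculating: 2^(-1) + 2^(-1) + 2^(-1) + 2^(-2) + 2^(-4) + 2^(-4) + 2^(-5)
= 0.5 + 0.5 + 0.5 + 0.25 + 0.0625 + 0.0625 + 0.03125
= 1.9062
Since 1.9062 > 1, prefix-free code does not exist


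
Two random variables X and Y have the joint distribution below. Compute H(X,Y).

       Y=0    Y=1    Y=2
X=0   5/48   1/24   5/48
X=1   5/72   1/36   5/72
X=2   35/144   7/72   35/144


H(X,Y) = -Σ p(x,y) log₂ p(x,y)
  p(0,0)=5/48: -0.1042 × log₂(0.1042) = 0.3399
  p(0,1)=1/24: -0.0417 × log₂(0.0417) = 0.1910
  p(0,2)=5/48: -0.1042 × log₂(0.1042) = 0.3399
  p(1,0)=5/72: -0.0694 × log₂(0.0694) = 0.2672
  p(1,1)=1/36: -0.0278 × log₂(0.0278) = 0.1436
  p(1,2)=5/72: -0.0694 × log₂(0.0694) = 0.2672
  p(2,0)=35/144: -0.2431 × log₂(0.2431) = 0.4960
  p(2,1)=7/72: -0.0972 × log₂(0.0972) = 0.3269
  p(2,2)=35/144: -0.2431 × log₂(0.2431) = 0.4960
H(X,Y) = 2.8678 bits


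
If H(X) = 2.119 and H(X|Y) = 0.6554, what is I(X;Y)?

I(X;Y) = H(X) - H(X|Y)
I(X;Y) = 2.119 - 0.6554 = 1.4636 bits


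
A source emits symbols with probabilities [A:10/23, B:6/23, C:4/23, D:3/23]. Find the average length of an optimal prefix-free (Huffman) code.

Huffman tree construction:
Combine smallest probabilities repeatedly
Resulting codes:
  A: 0 (length 1)
  B: 10 (length 2)
  C: 111 (length 3)
  D: 110 (length 3)
Average length = Σ p(s) × length(s) = 1.8696 bits


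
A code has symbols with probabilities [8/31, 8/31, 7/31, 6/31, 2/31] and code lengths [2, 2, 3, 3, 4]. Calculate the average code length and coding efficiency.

Average length L = Σ p_i × l_i = 2.5484 bits
Entropy H = 2.2071 bits
Efficiency η = H/L × 100% = 86.61%


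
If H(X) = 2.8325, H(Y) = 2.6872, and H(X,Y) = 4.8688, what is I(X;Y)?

I(X;Y) = H(X) + H(Y) - H(X,Y)
I(X;Y) = 2.8325 + 2.6872 - 4.8688 = 0.6509 bits


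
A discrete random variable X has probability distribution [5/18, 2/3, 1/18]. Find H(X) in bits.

H(X) = -Σ p(x) log₂ p(x)
  -5/18 × log₂(5/18) = 0.5133
  -2/3 × log₂(2/3) = 0.3900
  -1/18 × log₂(1/18) = 0.2317
H(X) = 1.1350 bits


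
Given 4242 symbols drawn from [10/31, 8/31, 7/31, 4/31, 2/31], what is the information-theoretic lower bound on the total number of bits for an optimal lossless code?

Entropy H = 2.1519 bits/symbol
Minimum bits = H × n = 2.1519 × 4242
= 9128.42 bits


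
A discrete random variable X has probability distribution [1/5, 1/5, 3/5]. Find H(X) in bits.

H(X) = -Σ p(x) log₂ p(x)
  -1/5 × log₂(1/5) = 0.4644
  -1/5 × log₂(1/5) = 0.4644
  -3/5 × log₂(3/5) = 0.4422
H(X) = 1.3710 bits


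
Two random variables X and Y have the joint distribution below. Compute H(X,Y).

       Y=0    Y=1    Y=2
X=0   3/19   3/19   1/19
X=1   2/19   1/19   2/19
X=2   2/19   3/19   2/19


H(X,Y) = -Σ p(x,y) log₂ p(x,y)
  p(0,0)=3/19: -0.1579 × log₂(0.1579) = 0.4205
  p(0,1)=3/19: -0.1579 × log₂(0.1579) = 0.4205
  p(0,2)=1/19: -0.0526 × log₂(0.0526) = 0.2236
  p(1,0)=2/19: -0.1053 × log₂(0.1053) = 0.3419
  p(1,1)=1/19: -0.0526 × log₂(0.0526) = 0.2236
  p(1,2)=2/19: -0.1053 × log₂(0.1053) = 0.3419
  p(2,0)=2/19: -0.1053 × log₂(0.1053) = 0.3419
  p(2,1)=3/19: -0.1579 × log₂(0.1579) = 0.4205
  p(2,2)=2/19: -0.1053 × log₂(0.1053) = 0.3419
H(X,Y) = 3.0761 bits


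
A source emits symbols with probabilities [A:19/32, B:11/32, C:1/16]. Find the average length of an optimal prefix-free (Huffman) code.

Huffman tree construction:
Combine smallest probabilities repeatedly
Resulting codes:
  A: 1 (length 1)
  B: 01 (length 2)
  C: 00 (length 2)
Average length = Σ p(s) × length(s) = 1.4062 bits


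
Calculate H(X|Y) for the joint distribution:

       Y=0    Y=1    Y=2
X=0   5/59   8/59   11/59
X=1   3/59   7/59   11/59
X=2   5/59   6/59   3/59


H(X|Y) = Σ_y p(y) H(X|Y=y)
  p(Y=0) = 13/59, H(X|Y=0) = 1.5486
  p(Y=1) = 21/59, H(X|Y=1) = 1.5751
  p(Y=2) = 25/59, H(X|Y=2) = 1.4094
H(X|Y) = 0.2203×1.5486 + 0.3559×1.5751 + 0.4237×1.4094 = 1.4990 bits


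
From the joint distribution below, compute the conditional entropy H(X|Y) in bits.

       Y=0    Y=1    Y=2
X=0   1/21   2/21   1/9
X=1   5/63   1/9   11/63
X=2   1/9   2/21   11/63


H(X|Y) = Σ_y p(y) H(X|Y=y)
  p(Y=0) = 5/21, H(X|Y=0) = 1.5058
  p(Y=1) = 19/63, H(X|Y=1) = 1.5810
  p(Y=2) = 29/63, H(X|Y=2) = 1.5559
H(X|Y) = 0.2381×1.5058 + 0.3016×1.5810 + 0.4603×1.5559 = 1.5516 bits


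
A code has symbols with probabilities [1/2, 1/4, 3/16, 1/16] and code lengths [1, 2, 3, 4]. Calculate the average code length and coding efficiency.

Average length L = Σ p_i × l_i = 1.8125 bits
Entropy H = 1.7028 bits
Efficiency η = H/L × 100% = 93.95%


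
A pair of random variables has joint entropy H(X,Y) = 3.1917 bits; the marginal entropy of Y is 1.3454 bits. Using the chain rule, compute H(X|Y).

Chain rule: H(X,Y) = H(X|Y) + H(Y)
H(X|Y) = H(X,Y) - H(Y) = 3.1917 - 1.3454 = 1.8463 bits


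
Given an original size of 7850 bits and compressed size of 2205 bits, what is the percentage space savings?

Space savings = (1 - Compressed/Original) × 100%
= (1 - 2205/7850) × 100%
= 71.91%


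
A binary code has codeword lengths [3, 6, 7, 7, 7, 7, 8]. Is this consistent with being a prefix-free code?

Kraft inequality: Σ 2^(-l_i) ≤ 1 for prefix-free code
Calculating: 2^(-3) + 2^(-6) + 2^(-7) + 2^(-7) + 2^(-7) + 2^(-7) + 2^(-8)
= 0.125 + 0.015625 + 0.0078125 + 0.0078125 + 0.0078125 + 0.0078125 + 0.00390625
= 0.1758
Since 0.1758 ≤ 1, prefix-free code exists


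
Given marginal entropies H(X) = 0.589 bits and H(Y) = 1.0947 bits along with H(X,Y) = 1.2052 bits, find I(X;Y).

I(X;Y) = H(X) + H(Y) - H(X,Y)
I(X;Y) = 0.589 + 1.0947 - 1.2052 = 0.4785 bits


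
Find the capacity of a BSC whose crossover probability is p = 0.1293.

For BSC with error probability p:
C = 1 - H(p) where H(p) is binary entropy
H(0.1293) = -0.1293 × log₂(0.1293) - 0.8707 × log₂(0.8707)
H(p) = 0.5555
C = 1 - 0.5555 = 0.4445 bits/use


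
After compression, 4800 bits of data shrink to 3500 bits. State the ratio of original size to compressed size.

Compression ratio = Original / Compressed
= 4800 / 3500 = 1.37:1


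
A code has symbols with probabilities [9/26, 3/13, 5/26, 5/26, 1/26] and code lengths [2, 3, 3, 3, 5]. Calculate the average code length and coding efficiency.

Average length L = Σ p_i × l_i = 2.7308 bits
Entropy H = 2.1136 bits
Efficiency η = H/L × 100% = 77.40%


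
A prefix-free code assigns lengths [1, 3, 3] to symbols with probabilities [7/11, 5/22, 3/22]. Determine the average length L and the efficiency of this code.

Average length L = Σ p_i × l_i = 1.7273 bits
Entropy H = 1.2927 bits
Efficiency η = H/L × 100% = 74.84%


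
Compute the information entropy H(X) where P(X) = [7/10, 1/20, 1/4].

H(X) = -Σ p(x) log₂ p(x)
  -7/10 × log₂(7/10) = 0.3602
  -1/20 × log₂(1/20) = 0.2161
  -1/4 × log₂(1/4) = 0.5000
H(X) = 1.0763 bits


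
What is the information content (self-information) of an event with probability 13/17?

Information content I(x) = -log₂(p(x))
I = -log₂(13/17) = -log₂(0.7647)
I = 0.3870 bits


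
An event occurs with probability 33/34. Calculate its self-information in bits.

Information content I(x) = -log₂(p(x))
I = -log₂(33/34) = -log₂(0.9706)
I = 0.0431 bits


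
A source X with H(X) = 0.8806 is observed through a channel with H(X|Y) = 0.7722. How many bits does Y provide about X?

I(X;Y) = H(X) - H(X|Y)
I(X;Y) = 0.8806 - 0.7722 = 0.1084 bits


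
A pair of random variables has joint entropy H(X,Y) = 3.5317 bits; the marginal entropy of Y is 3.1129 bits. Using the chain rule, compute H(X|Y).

Chain rule: H(X,Y) = H(X|Y) + H(Y)
H(X|Y) = H(X,Y) - H(Y) = 3.5317 - 3.1129 = 0.4188 bits


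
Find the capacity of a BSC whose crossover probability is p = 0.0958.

For BSC with error probability p:
C = 1 - H(p) where H(p) is binary entropy
H(0.0958) = -0.0958 × log₂(0.0958) - 0.9042 × log₂(0.9042)
H(p) = 0.4555
C = 1 - 0.4555 = 0.5445 bits/use


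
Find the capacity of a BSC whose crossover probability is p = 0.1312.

For BSC with error probability p:
C = 1 - H(p) where H(p) is binary entropy
H(0.1312) = -0.1312 × log₂(0.1312) - 0.8688 × log₂(0.8688)
H(p) = 0.5607
C = 1 - 0.5607 = 0.4393 bits/use


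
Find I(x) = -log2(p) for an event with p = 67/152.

Information content I(x) = -log₂(p(x))
I = -log₂(67/152) = -log₂(0.4408)
I = 1.1818 bits


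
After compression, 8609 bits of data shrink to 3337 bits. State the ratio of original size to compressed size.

Compression ratio = Original / Compressed
= 8609 / 3337 = 2.58:1


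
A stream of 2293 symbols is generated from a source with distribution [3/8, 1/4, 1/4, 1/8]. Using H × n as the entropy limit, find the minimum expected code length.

Entropy H = 1.9056 bits/symbol
Minimum bits = H × n = 1.9056 × 2293
= 4369.63 bits


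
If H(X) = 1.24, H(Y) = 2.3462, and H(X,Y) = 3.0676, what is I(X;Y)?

I(X;Y) = H(X) + H(Y) - H(X,Y)
I(X;Y) = 1.24 + 2.3462 - 3.0676 = 0.5186 bits


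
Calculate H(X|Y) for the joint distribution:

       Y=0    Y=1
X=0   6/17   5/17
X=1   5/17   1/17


H(X|Y) = Σ_y p(y) H(X|Y=y)
  p(Y=0) = 11/17, H(X|Y=0) = 0.9940
  p(Y=1) = 6/17, H(X|Y=1) = 0.6500
H(X|Y) = 0.6471×0.9940 + 0.3529×0.6500 = 0.8726 bits


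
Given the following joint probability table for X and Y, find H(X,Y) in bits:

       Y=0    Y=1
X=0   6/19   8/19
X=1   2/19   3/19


H(X,Y) = -Σ p(x,y) log₂ p(x,y)
  p(0,0)=6/19: -0.3158 × log₂(0.3158) = 0.5251
  p(0,1)=8/19: -0.4211 × log₂(0.4211) = 0.5254
  p(1,0)=2/19: -0.1053 × log₂(0.1053) = 0.3419
  p(1,1)=3/19: -0.1579 × log₂(0.1579) = 0.4205
H(X,Y) = 1.8129 bits


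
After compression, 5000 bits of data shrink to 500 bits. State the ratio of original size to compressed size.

Compression ratio = Original / Compressed
= 5000 / 500 = 10.00:1


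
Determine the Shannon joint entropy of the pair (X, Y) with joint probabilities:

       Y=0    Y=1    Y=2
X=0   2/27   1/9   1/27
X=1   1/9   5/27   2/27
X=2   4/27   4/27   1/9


H(X,Y) = -Σ p(x,y) log₂ p(x,y)
  p(0,0)=2/27: -0.0741 × log₂(0.0741) = 0.2781
  p(0,1)=1/9: -0.1111 × log₂(0.1111) = 0.3522
  p(0,2)=1/27: -0.0370 × log₂(0.0370) = 0.1761
  p(1,0)=1/9: -0.1111 × log₂(0.1111) = 0.3522
  p(1,1)=5/27: -0.1852 × log₂(0.1852) = 0.4505
  p(1,2)=2/27: -0.0741 × log₂(0.0741) = 0.2781
  p(2,0)=4/27: -0.1481 × log₂(0.1481) = 0.4081
  p(2,1)=4/27: -0.1481 × log₂(0.1481) = 0.4081
  p(2,2)=1/9: -0.1111 × log₂(0.1111) = 0.3522
H(X,Y) = 3.0558 bits


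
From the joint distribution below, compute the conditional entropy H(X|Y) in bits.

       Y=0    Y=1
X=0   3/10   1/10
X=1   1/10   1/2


H(X|Y) = Σ_y p(y) H(X|Y=y)
  p(Y=0) = 2/5, H(X|Y=0) = 0.8113
  p(Y=1) = 3/5, H(X|Y=1) = 0.6500
H(X|Y) = 0.4000×0.8113 + 0.6000×0.6500 = 0.7145 bits
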